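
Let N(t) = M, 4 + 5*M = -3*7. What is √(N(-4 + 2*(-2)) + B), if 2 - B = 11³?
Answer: I*√1334 ≈ 36.524*I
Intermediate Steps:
B = -1329 (B = 2 - 1*11³ = 2 - 1*1331 = 2 - 1331 = -1329)
M = -5 (M = -⅘ + (-3*7)/5 = -⅘ + (⅕)*(-21) = -⅘ - 21/5 = -5)
N(t) = -5
√(N(-4 + 2*(-2)) + B) = √(-5 - 1329) = √(-1334) = I*√1334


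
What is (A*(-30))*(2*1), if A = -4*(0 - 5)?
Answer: -1200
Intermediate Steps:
A = 20 (A = -4*(-5) = 20)
(A*(-30))*(2*1) = (20*(-30))*(2*1) = -600*2 = -1200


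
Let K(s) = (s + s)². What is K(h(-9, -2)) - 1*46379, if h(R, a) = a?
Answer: -46363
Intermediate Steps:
K(s) = 4*s² (K(s) = (2*s)² = 4*s²)
K(h(-9, -2)) - 1*46379 = 4*(-2)² - 1*46379 = 4*4 - 46379 = 16 - 46379 = -46363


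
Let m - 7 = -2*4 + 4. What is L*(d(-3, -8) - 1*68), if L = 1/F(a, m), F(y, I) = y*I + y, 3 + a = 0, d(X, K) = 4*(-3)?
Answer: 20/3 ≈ 6.6667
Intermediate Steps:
d(X, K) = -12
m = 3 (m = 7 + (-2*4 + 4) = 7 + (-8 + 4) = 7 - 4 = 3)
a = -3 (a = -3 + 0 = -3)
F(y, I) = y + I*y (F(y, I) = I*y + y = y + I*y)
L = -1/12 (L = 1/(-3*(1 + 3)) = 1/(-3*4) = 1/(-12) = -1/12 ≈ -0.083333)
L*(d(-3, -8) - 1*68) = -(-12 - 1*68)/12 = -(-12 - 68)/12 = -1/12*(-80) = 20/3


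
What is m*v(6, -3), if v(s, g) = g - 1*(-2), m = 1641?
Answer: -1641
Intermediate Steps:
v(s, g) = 2 + g (v(s, g) = g + 2 = 2 + g)
m*v(6, -3) = 1641*(2 - 3) = 1641*(-1) = -1641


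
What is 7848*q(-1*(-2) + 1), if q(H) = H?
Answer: 23544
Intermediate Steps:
7848*q(-1*(-2) + 1) = 7848*(-1*(-2) + 1) = 7848*(2 + 1) = 7848*3 = 23544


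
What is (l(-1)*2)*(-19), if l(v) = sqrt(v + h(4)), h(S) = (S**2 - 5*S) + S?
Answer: -38*I ≈ -38.0*I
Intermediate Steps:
h(S) = S**2 - 4*S
l(v) = sqrt(v) (l(v) = sqrt(v + 4*(-4 + 4)) = sqrt(v + 4*0) = sqrt(v + 0) = sqrt(v))
(l(-1)*2)*(-19) = (sqrt(-1)*2)*(-19) = (I*2)*(-19) = (2*I)*(-19) = -38*I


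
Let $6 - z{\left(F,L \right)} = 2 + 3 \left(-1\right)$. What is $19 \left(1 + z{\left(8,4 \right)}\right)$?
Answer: $152$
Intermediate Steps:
$z{\left(F,L \right)} = 7$ ($z{\left(F,L \right)} = 6 - \left(2 + 3 \left(-1\right)\right) = 6 - \left(2 - 3\right) = 6 - -1 = 6 + 1 = 7$)
$19 \left(1 + z{\left(8,4 \right)}\right) = 19 \left(1 + 7\right) = 19 \cdot 8 = 152$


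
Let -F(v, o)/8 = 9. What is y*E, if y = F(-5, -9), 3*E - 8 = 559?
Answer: -13608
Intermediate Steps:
E = 189 (E = 8/3 + (⅓)*559 = 8/3 + 559/3 = 189)
F(v, o) = -72 (F(v, o) = -8*9 = -72)
y = -72
y*E = -72*189 = -13608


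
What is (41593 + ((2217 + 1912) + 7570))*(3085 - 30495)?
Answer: -1460733720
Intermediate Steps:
(41593 + ((2217 + 1912) + 7570))*(3085 - 30495) = (41593 + (4129 + 7570))*(-27410) = (41593 + 11699)*(-27410) = 53292*(-27410) = -1460733720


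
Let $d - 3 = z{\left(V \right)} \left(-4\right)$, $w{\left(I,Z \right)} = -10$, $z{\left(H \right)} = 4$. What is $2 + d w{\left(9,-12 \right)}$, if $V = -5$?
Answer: $132$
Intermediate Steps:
$d = -13$ ($d = 3 + 4 \left(-4\right) = 3 - 16 = -13$)
$2 + d w{\left(9,-12 \right)} = 2 - -130 = 2 + 130 = 132$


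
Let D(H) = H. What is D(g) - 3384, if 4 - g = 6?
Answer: -3386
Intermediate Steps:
g = -2 (g = 4 - 1*6 = 4 - 6 = -2)
D(g) - 3384 = -2 - 3384 = -3386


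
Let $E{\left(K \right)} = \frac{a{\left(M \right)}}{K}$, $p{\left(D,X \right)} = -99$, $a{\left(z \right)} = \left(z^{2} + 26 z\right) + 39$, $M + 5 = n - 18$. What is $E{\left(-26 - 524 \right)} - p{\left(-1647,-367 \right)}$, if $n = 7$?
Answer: $\frac{4961}{50} \approx 99.22$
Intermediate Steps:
$M = -16$ ($M = -5 + \left(7 - 18\right) = -5 - 11 = -16$)
$a{\left(z \right)} = 39 + z^{2} + 26 z$
$E{\left(K \right)} = - \frac{121}{K}$ ($E{\left(K \right)} = \frac{39 + \left(-16\right)^{2} + 26 \left(-16\right)}{K} = \frac{39 + 256 - 416}{K} = - \frac{121}{K}$)
$E{\left(-26 - 524 \right)} - p{\left(-1647,-367 \right)} = - \frac{121}{-26 - 524} - -99 = - \frac{121}{-26 - 524} + 99 = - \frac{121}{-550} + 99 = \left(-121\right) \left(- \frac{1}{550}\right) + 99 = \frac{11}{50} + 99 = \frac{4961}{50}$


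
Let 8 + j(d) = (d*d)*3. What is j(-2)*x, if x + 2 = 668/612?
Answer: -556/153 ≈ -3.6340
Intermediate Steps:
j(d) = -8 + 3*d² (j(d) = -8 + (d*d)*3 = -8 + d²*3 = -8 + 3*d²)
x = -139/153 (x = -2 + 668/612 = -2 + 668*(1/612) = -2 + 167/153 = -139/153 ≈ -0.90850)
j(-2)*x = (-8 + 3*(-2)²)*(-139/153) = (-8 + 3*4)*(-139/153) = (-8 + 12)*(-139/153) = 4*(-139/153) = -556/153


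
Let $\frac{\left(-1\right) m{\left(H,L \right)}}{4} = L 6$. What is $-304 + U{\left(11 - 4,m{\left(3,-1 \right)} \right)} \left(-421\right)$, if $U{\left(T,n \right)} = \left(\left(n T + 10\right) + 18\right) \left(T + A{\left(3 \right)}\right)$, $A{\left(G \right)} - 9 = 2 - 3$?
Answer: $-1238044$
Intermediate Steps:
$m{\left(H,L \right)} = - 24 L$ ($m{\left(H,L \right)} = - 4 L 6 = - 4 \cdot 6 L = - 24 L$)
$A{\left(G \right)} = 8$ ($A{\left(G \right)} = 9 + \left(2 - 3\right) = 9 - 1 = 8$)
$U{\left(T,n \right)} = \left(8 + T\right) \left(28 + T n\right)$ ($U{\left(T,n \right)} = \left(\left(n T + 10\right) + 18\right) \left(T + 8\right) = \left(\left(T n + 10\right) + 18\right) \left(8 + T\right) = \left(\left(10 + T n\right) + 18\right) \left(8 + T\right) = \left(28 + T n\right) \left(8 + T\right) = \left(8 + T\right) \left(28 + T n\right)$)
$-304 + U{\left(11 - 4,m{\left(3,-1 \right)} \right)} \left(-421\right) = -304 + \left(224 + 28 \left(11 - 4\right) + \left(-24\right) \left(-1\right) \left(11 - 4\right)^{2} + 8 \left(11 - 4\right) \left(\left(-24\right) \left(-1\right)\right)\right) \left(-421\right) = -304 + \left(224 + 28 \left(11 - 4\right) + 24 \left(11 - 4\right)^{2} + 8 \left(11 - 4\right) 24\right) \left(-421\right) = -304 + \left(224 + 28 \cdot 7 + 24 \cdot 7^{2} + 8 \cdot 7 \cdot 24\right) \left(-421\right) = -304 + \left(224 + 196 + 24 \cdot 49 + 1344\right) \left(-421\right) = -304 + \left(224 + 196 + 1176 + 1344\right) \left(-421\right) = -304 + 2940 \left(-421\right) = -304 - 1237740 = -1238044$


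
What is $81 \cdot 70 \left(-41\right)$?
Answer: $-232470$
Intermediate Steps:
$81 \cdot 70 \left(-41\right) = 5670 \left(-41\right) = -232470$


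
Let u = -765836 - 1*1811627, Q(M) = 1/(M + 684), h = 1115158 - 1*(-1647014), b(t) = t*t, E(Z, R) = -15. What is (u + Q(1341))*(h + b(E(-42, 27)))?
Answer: -533998204308514/75 ≈ -7.1200e+12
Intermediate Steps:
b(t) = t²
h = 2762172 (h = 1115158 + 1647014 = 2762172)
Q(M) = 1/(684 + M)
u = -2577463 (u = -765836 - 1811627 = -2577463)
(u + Q(1341))*(h + b(E(-42, 27))) = (-2577463 + 1/(684 + 1341))*(2762172 + (-15)²) = (-2577463 + 1/2025)*(2762172 + 225) = (-2577463 + 1/2025)*2762397 = -5219362574/2025*2762397 = -533998204308514/75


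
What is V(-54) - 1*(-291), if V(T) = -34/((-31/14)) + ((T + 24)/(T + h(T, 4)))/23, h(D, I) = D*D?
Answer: 104191432/340101 ≈ 306.35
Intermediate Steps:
h(D, I) = D²
V(T) = 476/31 + (24 + T)/(23*(T + T²)) (V(T) = -34/((-31/14)) + ((T + 24)/(T + T²))/23 = -34/((-31*1/14)) + ((24 + T)/(T + T²))*(1/23) = -34/(-31/14) + ((24 + T)/(T + T²))*(1/23) = -34*(-14/31) + (24 + T)/(23*(T + T²)) = 476/31 + (24 + T)/(23*(T + T²)))
V(-54) - 1*(-291) = (1/713)*(744 + 10948*(-54)² + 10979*(-54))/(-54*(1 - 54)) - 1*(-291) = (1/713)*(-1/54)*(744 + 10948*2916 - 592866)/(-53) + 291 = (1/713)*(-1/54)*(-1/53)*(744 + 31924368 - 592866) + 291 = (1/713)*(-1/54)*(-1/53)*31332246 + 291 = 5222041/340101 + 291 = 104191432/340101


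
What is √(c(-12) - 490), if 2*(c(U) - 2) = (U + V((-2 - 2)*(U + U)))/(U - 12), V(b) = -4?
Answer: I*√4389/3 ≈ 22.083*I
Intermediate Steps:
c(U) = 2 + (-4 + U)/(2*(-12 + U)) (c(U) = 2 + ((U - 4)/(U - 12))/2 = 2 + ((-4 + U)/(-12 + U))/2 = 2 + (-4 + U)/(2*(-12 + U)))
√(c(-12) - 490) = √((-52 + 5*(-12))/(2*(-12 - 12)) - 490) = √((½)*(-52 - 60)/(-24) - 490) = √((½)*(-1/24)*(-112) - 490) = √(7/3 - 490) = √(-1463/3) = I*√4389/3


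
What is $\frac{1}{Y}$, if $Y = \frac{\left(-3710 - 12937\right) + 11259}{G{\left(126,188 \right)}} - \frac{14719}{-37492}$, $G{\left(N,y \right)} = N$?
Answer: $- \frac{112476}{4765531} \approx -0.023602$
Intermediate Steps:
$Y = - \frac{4765531}{112476}$ ($Y = \frac{\left(-3710 - 12937\right) + 11259}{126} - \frac{14719}{-37492} = \left(\left(-3710 - 12937\right) + 11259\right) \frac{1}{126} - - \frac{14719}{37492} = \left(\left(-3710 - 12937\right) + 11259\right) \frac{1}{126} + \frac{14719}{37492} = \left(-16647 + 11259\right) \frac{1}{126} + \frac{14719}{37492} = \left(-5388\right) \frac{1}{126} + \frac{14719}{37492} = - \frac{898}{21} + \frac{14719}{37492} = - \frac{4765531}{112476} \approx -42.369$)
$\frac{1}{Y} = \frac{1}{- \frac{4765531}{112476}} = - \frac{112476}{4765531}$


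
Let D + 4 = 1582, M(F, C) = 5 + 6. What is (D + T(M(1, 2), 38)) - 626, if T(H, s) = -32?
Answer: 920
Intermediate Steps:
M(F, C) = 11
D = 1578 (D = -4 + 1582 = 1578)
(D + T(M(1, 2), 38)) - 626 = (1578 - 32) - 626 = 1546 - 626 = 920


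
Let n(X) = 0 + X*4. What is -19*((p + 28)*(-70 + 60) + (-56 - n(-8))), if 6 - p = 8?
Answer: 5396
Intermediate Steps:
p = -2 (p = 6 - 1*8 = 6 - 8 = -2)
n(X) = 4*X (n(X) = 0 + 4*X = 4*X)
-19*((p + 28)*(-70 + 60) + (-56 - n(-8))) = -19*((-2 + 28)*(-70 + 60) + (-56 - 4*(-8))) = -19*(26*(-10) + (-56 - 1*(-32))) = -19*(-260 + (-56 + 32)) = -19*(-260 - 24) = -19*(-284) = 5396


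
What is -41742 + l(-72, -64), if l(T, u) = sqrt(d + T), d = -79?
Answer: -41742 + I*sqrt(151) ≈ -41742.0 + 12.288*I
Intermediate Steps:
l(T, u) = sqrt(-79 + T)
-41742 + l(-72, -64) = -41742 + sqrt(-79 - 72) = -41742 + sqrt(-151) = -41742 + I*sqrt(151)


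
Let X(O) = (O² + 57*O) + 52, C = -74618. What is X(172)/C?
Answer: -19720/37309 ≈ -0.52856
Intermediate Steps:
X(O) = 52 + O² + 57*O
X(172)/C = (52 + 172² + 57*172)/(-74618) = (52 + 29584 + 9804)*(-1/74618) = 39440*(-1/74618) = -19720/37309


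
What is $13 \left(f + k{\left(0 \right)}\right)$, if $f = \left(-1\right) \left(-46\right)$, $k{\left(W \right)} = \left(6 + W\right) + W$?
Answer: $676$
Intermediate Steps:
$k{\left(W \right)} = 6 + 2 W$
$f = 46$
$13 \left(f + k{\left(0 \right)}\right) = 13 \left(46 + \left(6 + 2 \cdot 0\right)\right) = 13 \left(46 + \left(6 + 0\right)\right) = 13 \left(46 + 6\right) = 13 \cdot 52 = 676$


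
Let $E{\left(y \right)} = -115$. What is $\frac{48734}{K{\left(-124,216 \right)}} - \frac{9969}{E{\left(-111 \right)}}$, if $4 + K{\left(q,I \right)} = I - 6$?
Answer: $\frac{3829012}{11845} \approx 323.26$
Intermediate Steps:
$K{\left(q,I \right)} = -10 + I$ ($K{\left(q,I \right)} = -4 + \left(I - 6\right) = -4 + \left(-6 + I\right) = -10 + I$)
$\frac{48734}{K{\left(-124,216 \right)}} - \frac{9969}{E{\left(-111 \right)}} = \frac{48734}{-10 + 216} - \frac{9969}{-115} = \frac{48734}{206} - - \frac{9969}{115} = 48734 \cdot \frac{1}{206} + \frac{9969}{115} = \frac{24367}{103} + \frac{9969}{115} = \frac{3829012}{11845}$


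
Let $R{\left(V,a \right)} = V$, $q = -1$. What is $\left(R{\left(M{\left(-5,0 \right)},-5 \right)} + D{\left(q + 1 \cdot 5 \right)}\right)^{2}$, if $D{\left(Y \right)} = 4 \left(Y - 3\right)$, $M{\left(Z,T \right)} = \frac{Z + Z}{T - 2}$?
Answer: $81$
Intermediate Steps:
$M{\left(Z,T \right)} = \frac{2 Z}{-2 + T}$
$D{\left(Y \right)} = -12 + 4 Y$ ($D{\left(Y \right)} = 4 \left(-3 + Y\right) = -12 + 4 Y$)
$\left(R{\left(M{\left(-5,0 \right)},-5 \right)} + D{\left(q + 1 \cdot 5 \right)}\right)^{2} = \left(2 \left(-5\right) \frac{1}{-2 + 0} - \left(12 - 4 \left(-1 + 1 \cdot 5\right)\right)\right)^{2} = \left(2 \left(-5\right) \frac{1}{-2} - \left(12 - 4 \left(-1 + 5\right)\right)\right)^{2} = \left(2 \left(-5\right) \left(- \frac{1}{2}\right) + \left(-12 + 4 \cdot 4\right)\right)^{2} = \left(5 + \left(-12 + 16\right)\right)^{2} = \left(5 + 4\right)^{2} = 9^{2} = 81$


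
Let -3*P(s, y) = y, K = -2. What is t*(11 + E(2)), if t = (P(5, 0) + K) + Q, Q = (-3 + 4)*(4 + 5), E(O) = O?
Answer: 91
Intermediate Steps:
P(s, y) = -y/3
Q = 9 (Q = 1*9 = 9)
t = 7 (t = (-⅓*0 - 2) + 9 = (0 - 2) + 9 = -2 + 9 = 7)
t*(11 + E(2)) = 7*(11 + 2) = 7*13 = 91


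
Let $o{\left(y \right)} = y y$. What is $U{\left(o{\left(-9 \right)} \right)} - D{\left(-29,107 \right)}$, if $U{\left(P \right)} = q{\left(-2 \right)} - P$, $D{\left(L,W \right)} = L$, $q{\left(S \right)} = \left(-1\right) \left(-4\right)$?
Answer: $-48$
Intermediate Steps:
$o{\left(y \right)} = y^{2}$
$q{\left(S \right)} = 4$
$U{\left(P \right)} = 4 - P$
$U{\left(o{\left(-9 \right)} \right)} - D{\left(-29,107 \right)} = \left(4 - \left(-9\right)^{2}\right) - -29 = \left(4 - 81\right) + 29 = -77 + 29 = -48$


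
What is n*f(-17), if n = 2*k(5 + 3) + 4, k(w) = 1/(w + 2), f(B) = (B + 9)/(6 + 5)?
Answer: -168/55 ≈ -3.0545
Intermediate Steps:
f(B) = 9/11 + B/11 (f(B) = (9 + B)/11 = (9 + B)*(1/11) = 9/11 + B/11)
k(w) = 1/(2 + w)
n = 21/5 (n = 2/(2 + (5 + 3)) + 4 = 2/(2 + 8) + 4 = 2/10 + 4 = 2*(⅒) + 4 = ⅕ + 4 = 21/5 ≈ 4.2000)
n*f(-17) = 21*(9/11 + (1/11)*(-17))/5 = 21*(9/11 - 17/11)/5 = (21/5)*(-8/11) = -168/55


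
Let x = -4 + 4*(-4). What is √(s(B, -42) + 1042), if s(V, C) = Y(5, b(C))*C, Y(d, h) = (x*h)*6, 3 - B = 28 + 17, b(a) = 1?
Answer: √6082 ≈ 77.987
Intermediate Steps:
x = -20 (x = -4 - 16 = -20)
B = -42 (B = 3 - (28 + 17) = 3 - 1*45 = 3 - 45 = -42)
Y(d, h) = -120*h (Y(d, h) = -20*h*6 = -120*h)
s(V, C) = -120*C (s(V, C) = (-120*1)*C = -120*C)
√(s(B, -42) + 1042) = √(-120*(-42) + 1042) = √(5040 + 1042) = √6082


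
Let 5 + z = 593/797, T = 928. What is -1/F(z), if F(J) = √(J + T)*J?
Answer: 797*√36673158/624317952 ≈ 0.0077308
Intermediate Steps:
z = -3392/797 (z = -5 + 593/797 = -3392/797 ≈ -4.2560)
F(J) = J*√(928 + J) (F(J) = √(J + 928)*J = √(928 + J)*J = J*√(928 + J))
-1/F(z) = -1/((-3392*√(928 - 3392/797)/797)) = -1/((-13568*√36673158/635209)) = -(-797)*√36673158/624317952 = 797*√36673158/624317952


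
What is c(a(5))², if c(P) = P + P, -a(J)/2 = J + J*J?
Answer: 14400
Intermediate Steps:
a(J) = -2*J - 2*J² (a(J) = -2*(J + J*J) = -2*(J + J²) = -2*J - 2*J²)
c(P) = 2*P
c(a(5))² = (2*(-2*5*(1 + 5)))² = (2*(-2*5*6))² = (2*(-60))² = (-120)² = 14400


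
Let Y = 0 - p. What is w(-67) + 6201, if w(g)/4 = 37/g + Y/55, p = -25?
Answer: 4569849/737 ≈ 6200.6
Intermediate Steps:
Y = 25 (Y = 0 - 1*(-25) = 0 + 25 = 25)
w(g) = 20/11 + 148/g (w(g) = 4*(37/g + 25/55) = 4*(37/g + 25*(1/55)) = 4*(37/g + 5/11) = 4*(5/11 + 37/g) = 20/11 + 148/g)
w(-67) + 6201 = (20/11 + 148/(-67)) + 6201 = (20/11 + 148*(-1/67)) + 6201 = (20/11 - 148/67) + 6201 = -288/737 + 6201 = 4569849/737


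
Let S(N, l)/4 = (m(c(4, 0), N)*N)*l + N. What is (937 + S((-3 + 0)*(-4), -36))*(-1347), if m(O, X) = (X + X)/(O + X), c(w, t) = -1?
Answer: 41268039/11 ≈ 3.7516e+6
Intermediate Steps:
m(O, X) = 2*X/(O + X) (m(O, X) = (2*X)/(O + X) = 2*X/(O + X))
S(N, l) = 4*N + 8*l*N**2/(-1 + N) (S(N, l) = 4*(((2*N/(-1 + N))*N)*l + N) = 4*((2*N**2/(-1 + N))*l + N) = 4*(2*l*N**2/(-1 + N) + N) = 4*(N + 2*l*N**2/(-1 + N)) = 4*N + 8*l*N**2/(-1 + N))
(937 + S((-3 + 0)*(-4), -36))*(-1347) = (937 + 4*((-3 + 0)*(-4))*(-1 + (-3 + 0)*(-4) + 2*((-3 + 0)*(-4))*(-36))/(-1 + (-3 + 0)*(-4)))*(-1347) = (937 + 4*(-3*(-4))*(-1 - 3*(-4) + 2*(-3*(-4))*(-36))/(-1 - 3*(-4)))*(-1347) = (937 + 4*12*(-1 + 12 + 2*12*(-36))/(-1 + 12))*(-1347) = (937 + 4*12*(-1 + 12 - 864)/11)*(-1347) = (937 + 4*12*(1/11)*(-853))*(-1347) = (937 - 40944/11)*(-1347) = -30637/11*(-1347) = 41268039/11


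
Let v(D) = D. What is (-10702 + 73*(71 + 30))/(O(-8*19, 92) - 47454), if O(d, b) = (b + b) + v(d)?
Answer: 3329/47422 ≈ 0.070199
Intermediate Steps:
O(d, b) = d + 2*b (O(d, b) = (b + b) + d = 2*b + d = d + 2*b)
(-10702 + 73*(71 + 30))/(O(-8*19, 92) - 47454) = (-10702 + 73*(71 + 30))/((-8*19 + 2*92) - 47454) = (-10702 + 73*101)/((-152 + 184) - 47454) = (-10702 + 7373)/(32 - 47454) = -3329/(-47422) = -3329*(-1/47422) = 3329/47422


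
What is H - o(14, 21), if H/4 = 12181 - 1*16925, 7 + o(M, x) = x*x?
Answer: -19410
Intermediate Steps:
o(M, x) = -7 + x² (o(M, x) = -7 + x*x = -7 + x²)
H = -18976 (H = 4*(12181 - 1*16925) = 4*(12181 - 16925) = 4*(-4744) = -18976)
H - o(14, 21) = -18976 - (-7 + 21²) = -18976 - (-7 + 441) = -18976 - 1*434 = -18976 - 434 = -19410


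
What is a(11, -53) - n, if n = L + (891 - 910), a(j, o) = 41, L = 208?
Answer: -148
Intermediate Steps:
n = 189 (n = 208 + (891 - 910) = 208 - 19 = 189)
a(11, -53) - n = 41 - 1*189 = 41 - 189 = -148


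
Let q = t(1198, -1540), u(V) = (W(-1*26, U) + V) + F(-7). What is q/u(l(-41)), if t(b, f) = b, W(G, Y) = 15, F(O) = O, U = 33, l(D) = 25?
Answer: 1198/33 ≈ 36.303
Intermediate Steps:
u(V) = 8 + V (u(V) = (15 + V) - 7 = 8 + V)
q = 1198
q/u(l(-41)) = 1198/(8 + 25) = 1198/33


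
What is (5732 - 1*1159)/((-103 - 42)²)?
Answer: 4573/21025 ≈ 0.21750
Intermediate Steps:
(5732 - 1*1159)/((-103 - 42)²) = (5732 - 1159)/((-145)²) = 4573/21025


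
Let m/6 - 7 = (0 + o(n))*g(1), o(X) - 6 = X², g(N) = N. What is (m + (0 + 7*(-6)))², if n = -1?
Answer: 1764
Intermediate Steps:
o(X) = 6 + X²
m = 84 (m = 42 + 6*((0 + (6 + (-1)²))*1) = 42 + 6*((0 + (6 + 1))*1) = 42 + 6*((0 + 7)*1) = 42 + 6*(7*1) = 42 + 6*7 = 42 + 42 = 84)
(m + (0 + 7*(-6)))² = (84 + (0 + 7*(-6)))² = (84 + (0 - 42))² = (84 - 42)² = 42² = 1764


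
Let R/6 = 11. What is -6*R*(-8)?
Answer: 3168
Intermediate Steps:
R = 66 (R = 6*11 = 66)
-6*R*(-8) = -6*66*(-8) = -396*(-8) = 3168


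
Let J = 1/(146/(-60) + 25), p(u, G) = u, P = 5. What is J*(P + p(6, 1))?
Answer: 330/677 ≈ 0.48744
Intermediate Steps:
J = 30/677 (J = 1/(146*(-1/60) + 25) = 1/(-73/30 + 25) = 1/(677/30) = 30/677 ≈ 0.044313)
J*(P + p(6, 1)) = 30*(5 + 6)/677 = (30/677)*11 = 330/677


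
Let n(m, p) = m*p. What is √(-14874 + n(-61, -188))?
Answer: I*√3406 ≈ 58.361*I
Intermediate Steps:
√(-14874 + n(-61, -188)) = √(-14874 - 61*(-188)) = √(-14874 + 11468) = √(-3406) = I*√3406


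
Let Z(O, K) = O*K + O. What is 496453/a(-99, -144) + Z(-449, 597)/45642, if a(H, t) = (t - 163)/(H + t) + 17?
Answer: 2752485794921/101279598 ≈ 27177.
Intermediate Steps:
Z(O, K) = O + K*O (Z(O, K) = K*O + O = O + K*O)
a(H, t) = 17 + (-163 + t)/(H + t) (a(H, t) = (-163 + t)/(H + t) + 17 = 17 + (-163 + t)/(H + t))
496453/a(-99, -144) + Z(-449, 597)/45642 = 496453/(((-163 + 17*(-99) + 18*(-144))/(-99 - 144))) - 449*(1 + 597)/45642 = 496453/(((-163 - 1683 - 2592)/(-243))) - 449*598*(1/45642) = 496453/((-1/243*(-4438))) - 268502*1/45642 = 496453/(4438/243) - 134251/22821 = 496453*(243/4438) - 134251/22821 = 120638079/4438 - 134251/22821 = 2752485794921/101279598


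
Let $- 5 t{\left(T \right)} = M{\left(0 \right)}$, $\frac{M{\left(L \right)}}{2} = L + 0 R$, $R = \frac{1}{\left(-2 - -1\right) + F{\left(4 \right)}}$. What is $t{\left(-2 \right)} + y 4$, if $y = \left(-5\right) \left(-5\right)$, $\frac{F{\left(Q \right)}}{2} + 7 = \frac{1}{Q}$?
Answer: $100$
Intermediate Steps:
$F{\left(Q \right)} = -14 + \frac{2}{Q}$
$R = - \frac{2}{29}$ ($R = \frac{1}{\left(-2 - -1\right) - \left(14 - \frac{2}{4}\right)} = \frac{1}{\left(-2 + 1\right) + \left(-14 + 2 \cdot \frac{1}{4}\right)} = \frac{1}{-1 + \left(-14 + \frac{1}{2}\right)} = \frac{1}{-1 - \frac{27}{2}} = \frac{1}{- \frac{29}{2}} = - \frac{2}{29} \approx -0.068966$)
$M{\left(L \right)} = 2 L$ ($M{\left(L \right)} = 2 \left(L + 0 \left(- \frac{2}{29}\right)\right) = 2 \left(L + 0\right) = 2 L$)
$t{\left(T \right)} = 0$ ($t{\left(T \right)} = - \frac{2 \cdot 0}{5} = \left(- \frac{1}{5}\right) 0 = 0$)
$y = 25$
$t{\left(-2 \right)} + y 4 = 0 + 25 \cdot 4 = 0 + 100 = 100$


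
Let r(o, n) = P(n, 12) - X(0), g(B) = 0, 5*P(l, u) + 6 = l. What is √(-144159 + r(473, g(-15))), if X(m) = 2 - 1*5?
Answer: I*√3603930/5 ≈ 379.68*I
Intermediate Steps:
P(l, u) = -6/5 + l/5
X(m) = -3 (X(m) = 2 - 5 = -3)
r(o, n) = 9/5 + n/5 (r(o, n) = (-6/5 + n/5) - 1*(-3) = (-6/5 + n/5) + 3 = 9/5 + n/5)
√(-144159 + r(473, g(-15))) = √(-144159 + (9/5 + (⅕)*0)) = √(-144159 + (9/5 + 0)) = √(-144159 + 9/5) = √(-720786/5) = I*√3603930/5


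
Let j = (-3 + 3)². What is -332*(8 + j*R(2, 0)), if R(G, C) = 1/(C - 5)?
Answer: -2656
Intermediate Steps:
R(G, C) = 1/(-5 + C)
j = 0 (j = 0² = 0)
-332*(8 + j*R(2, 0)) = -332*(8 + 0/(-5 + 0)) = -332*(8 + 0/(-5)) = -332*(8 + 0*(-⅕)) = -332*(8 + 0) = -332*8 = -2656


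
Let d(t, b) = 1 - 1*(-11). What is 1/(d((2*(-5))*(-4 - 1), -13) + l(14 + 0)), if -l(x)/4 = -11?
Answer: 1/56 ≈ 0.017857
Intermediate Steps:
l(x) = 44 (l(x) = -4*(-11) = 44)
d(t, b) = 12 (d(t, b) = 1 + 11 = 12)
1/(d((2*(-5))*(-4 - 1), -13) + l(14 + 0)) = 1/(12 + 44) = 1/56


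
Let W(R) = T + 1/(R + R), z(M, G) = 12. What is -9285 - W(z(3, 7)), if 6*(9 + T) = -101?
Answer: -222221/24 ≈ -9259.2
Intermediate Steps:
T = -155/6 (T = -9 + (1/6)*(-101) = -9 - 101/6 = -155/6 ≈ -25.833)
W(R) = -155/6 + 1/(2*R) (W(R) = -155/6 + 1/(R + R) = -155/6 + 1/(2*R))
-9285 - W(z(3, 7)) = -9285 - (3 - 155*12)/(6*12) = -9285 - (3 - 1860)/(6*12) = -9285 - (-1857)/(6*12) = -9285 - 1*(-619/24) = -9285 + 619/24 = -222221/24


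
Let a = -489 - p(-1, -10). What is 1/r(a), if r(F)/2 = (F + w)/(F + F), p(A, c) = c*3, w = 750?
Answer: -153/97 ≈ -1.5773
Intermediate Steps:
p(A, c) = 3*c
a = -459 (a = -489 - 3*(-10) = -489 - 1*(-30) = -489 + 30 = -459)
r(F) = (750 + F)/F (r(F) = 2*((F + 750)/(F + F)) = 2*((750 + F)/((2*F))) = 2*((750 + F)*(1/(2*F))) = 2*((750 + F)/(2*F)) = (750 + F)/F)
1/r(a) = 1/((750 - 459)/(-459)) = 1/(-1/459*291) = 1/(-97/153) = -153/97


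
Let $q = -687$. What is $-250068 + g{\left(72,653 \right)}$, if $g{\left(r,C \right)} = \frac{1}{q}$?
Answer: $- \frac{171796717}{687} \approx -2.5007 \cdot 10^{5}$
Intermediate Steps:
$g{\left(r,C \right)} = - \frac{1}{687}$ ($g{\left(r,C \right)} = \frac{1}{-687} = - \frac{1}{687}$)
$-250068 + g{\left(72,653 \right)} = -250068 - \frac{1}{687} = - \frac{171796717}{687}$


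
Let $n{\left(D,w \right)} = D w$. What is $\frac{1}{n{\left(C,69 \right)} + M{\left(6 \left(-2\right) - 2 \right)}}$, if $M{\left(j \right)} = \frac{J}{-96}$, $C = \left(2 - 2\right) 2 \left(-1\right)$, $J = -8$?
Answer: $12$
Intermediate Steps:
$C = 0$ ($C = \left(2 - 2\right) 2 \left(-1\right) = 0 \cdot 2 \left(-1\right) = 0 \left(-1\right) = 0$)
$M{\left(j \right)} = \frac{1}{12}$ ($M{\left(j \right)} = - \frac{8}{-96} = \left(-8\right) \left(- \frac{1}{96}\right) = \frac{1}{12}$)
$\frac{1}{n{\left(C,69 \right)} + M{\left(6 \left(-2\right) - 2 \right)}} = \frac{1}{0 \cdot 69 + \frac{1}{12}} = \frac{1}{0 + \frac{1}{12}} = \frac{1}{\frac{1}{12}} = 12$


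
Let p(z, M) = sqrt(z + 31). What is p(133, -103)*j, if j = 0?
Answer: 0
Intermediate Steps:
p(z, M) = sqrt(31 + z)
p(133, -103)*j = sqrt(31 + 133)*0 = sqrt(164)*0 = (2*sqrt(41))*0 = 0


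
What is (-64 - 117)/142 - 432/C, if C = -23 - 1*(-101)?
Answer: -12577/1846 ≈ -6.8131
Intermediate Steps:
C = 78 (C = -23 + 101 = 78)
(-64 - 117)/142 - 432/C = (-64 - 117)/142 - 432/78 = -181*1/142 - 432*1/78 = -181/142 - 72/13 = -12577/1846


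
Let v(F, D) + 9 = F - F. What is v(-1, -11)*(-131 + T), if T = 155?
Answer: -216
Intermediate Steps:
v(F, D) = -9 (v(F, D) = -9 + (F - F) = -9 + 0 = -9)
v(-1, -11)*(-131 + T) = -9*(-131 + 155) = -9*24 = -216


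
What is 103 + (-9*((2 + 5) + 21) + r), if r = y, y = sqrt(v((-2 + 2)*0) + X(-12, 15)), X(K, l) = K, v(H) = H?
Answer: -149 + 2*I*sqrt(3) ≈ -149.0 + 3.4641*I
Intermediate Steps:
y = 2*I*sqrt(3) (y = sqrt((-2 + 2)*0 - 12) = sqrt(0*0 - 12) = sqrt(0 - 12) = sqrt(-12) = 2*I*sqrt(3) ≈ 3.4641*I)
r = 2*I*sqrt(3) ≈ 3.4641*I
103 + (-9*((2 + 5) + 21) + r) = 103 + (-9*((2 + 5) + 21) + 2*I*sqrt(3)) = 103 + (-9*(7 + 21) + 2*I*sqrt(3)) = 103 + (-9*28 + 2*I*sqrt(3)) = 103 + (-252 + 2*I*sqrt(3)) = -149 + 2*I*sqrt(3)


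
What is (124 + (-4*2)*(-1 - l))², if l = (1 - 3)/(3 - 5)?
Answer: 19600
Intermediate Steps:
l = 1 (l = -2/(-2) = -2*(-½) = 1)
(124 + (-4*2)*(-1 - l))² = (124 + (-4*2)*(-1 - 1*1))² = (124 - 8*(-1 - 1))² = (124 - 8*(-2))² = (124 + 16)² = 140² = 19600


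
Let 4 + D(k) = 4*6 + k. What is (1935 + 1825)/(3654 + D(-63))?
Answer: 3760/3611 ≈ 1.0413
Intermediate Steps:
D(k) = 20 + k (D(k) = -4 + (4*6 + k) = -4 + (24 + k) = 20 + k)
(1935 + 1825)/(3654 + D(-63)) = (1935 + 1825)/(3654 + (20 - 63)) = 3760/(3654 - 43) = 3760/3611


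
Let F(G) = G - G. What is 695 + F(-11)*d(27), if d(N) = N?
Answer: 695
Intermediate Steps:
F(G) = 0
695 + F(-11)*d(27) = 695 + 0*27 = 695 + 0 = 695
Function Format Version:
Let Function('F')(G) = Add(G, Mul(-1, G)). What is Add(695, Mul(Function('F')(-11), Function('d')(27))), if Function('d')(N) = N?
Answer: 695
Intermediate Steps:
Function('F')(G) = 0
Add(695, Mul(Function('F')(-11), Function('d')(27))) = Add(695, Mul(0, 27)) = Add(695, 0) = 695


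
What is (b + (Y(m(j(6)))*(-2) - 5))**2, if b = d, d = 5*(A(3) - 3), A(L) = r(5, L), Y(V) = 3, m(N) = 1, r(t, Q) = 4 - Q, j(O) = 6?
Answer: 441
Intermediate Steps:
A(L) = 4 - L
d = -10 (d = 5*((4 - 1*3) - 3) = 5*((4 - 3) - 3) = 5*(1 - 3) = 5*(-2) = -10)
b = -10
(b + (Y(m(j(6)))*(-2) - 5))**2 = (-10 + (3*(-2) - 5))**2 = (-10 + (-6 - 5))**2 = (-10 - 11)**2 = (-21)**2 = 441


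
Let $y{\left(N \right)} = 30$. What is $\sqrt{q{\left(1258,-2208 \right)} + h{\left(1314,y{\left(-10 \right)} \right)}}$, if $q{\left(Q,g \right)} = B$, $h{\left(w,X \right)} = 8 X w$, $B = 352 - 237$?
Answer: $5 \sqrt{12619} \approx 561.67$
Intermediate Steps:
$B = 115$ ($B = 352 - 237 = 115$)
$h{\left(w,X \right)} = 8 X w$
$q{\left(Q,g \right)} = 115$
$\sqrt{q{\left(1258,-2208 \right)} + h{\left(1314,y{\left(-10 \right)} \right)}} = \sqrt{115 + 8 \cdot 30 \cdot 1314} = \sqrt{115 + 315360} = \sqrt{315475} = 5 \sqrt{12619}$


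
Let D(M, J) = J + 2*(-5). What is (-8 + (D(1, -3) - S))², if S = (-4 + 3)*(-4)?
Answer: 625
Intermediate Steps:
D(M, J) = -10 + J (D(M, J) = J - 10 = -10 + J)
S = 4 (S = -1*(-4) = 4)
(-8 + (D(1, -3) - S))² = (-8 + ((-10 - 3) - 1*4))² = (-8 + (-13 - 4))² = (-8 - 17)² = (-25)² = 625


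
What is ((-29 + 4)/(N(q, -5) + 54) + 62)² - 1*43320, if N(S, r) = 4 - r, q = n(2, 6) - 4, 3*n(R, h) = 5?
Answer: -156874919/3969 ≈ -39525.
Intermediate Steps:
n(R, h) = 5/3 (n(R, h) = (⅓)*5 = 5/3)
q = -7/3 (q = 5/3 - 4 = -7/3 ≈ -2.3333)
((-29 + 4)/(N(q, -5) + 54) + 62)² - 1*43320 = ((-29 + 4)/((4 - 1*(-5)) + 54) + 62)² - 1*43320 = (-25/((4 + 5) + 54) + 62)² - 43320 = (-25/(9 + 54) + 62)² - 43320 = (-25/63 + 62)² - 43320 = (3881/63)² - 43320 = 15062161/3969 - 43320 = -156874919/3969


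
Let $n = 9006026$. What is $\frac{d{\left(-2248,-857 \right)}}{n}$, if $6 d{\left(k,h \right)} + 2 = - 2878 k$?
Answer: $\frac{3234871}{27018078} \approx 0.11973$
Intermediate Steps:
$d{\left(k,h \right)} = - \frac{1}{3} - \frac{1439 k}{3}$ ($d{\left(k,h \right)} = - \frac{1}{3} + \frac{\left(-2878\right) k}{6} = - \frac{1}{3} - \frac{1439 k}{3}$)
$\frac{d{\left(-2248,-857 \right)}}{n} = \frac{- \frac{1}{3} - - \frac{3234872}{3}}{9006026} = \left(- \frac{1}{3} + \frac{3234872}{3}\right) \frac{1}{9006026} = \frac{3234871}{3} \cdot \frac{1}{9006026} = \frac{3234871}{27018078}$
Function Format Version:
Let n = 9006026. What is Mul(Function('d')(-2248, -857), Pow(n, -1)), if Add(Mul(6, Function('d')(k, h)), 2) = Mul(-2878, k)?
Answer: Rational(3234871, 27018078) ≈ 0.11973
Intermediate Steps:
Function('d')(k, h) = Add(Rational(-1, 3), Mul(Rational(-1439, 3), k)) (Function('d')(k, h) = Add(Rational(-1, 3), Mul(Rational(1, 6), Mul(-2878, k))) = Add(Rational(-1, 3), Mul(Rational(-1439, 3), k)))
Mul(Function('d')(-2248, -857), Pow(n, -1)) = Mul(Add(Rational(-1, 3), Mul(Rational(-1439, 3), -2248)), Pow(9006026, -1)) = Mul(Add(Rational(-1, 3), Rational(3234872, 3)), Rational(1, 9006026)) = Mul(Rational(3234871, 3), Rational(1, 9006026)) = Rational(3234871, 27018078)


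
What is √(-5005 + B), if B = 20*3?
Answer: I*√4945 ≈ 70.321*I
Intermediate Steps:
B = 60
√(-5005 + B) = √(-5005 + 60) = √(-4945) = I*√4945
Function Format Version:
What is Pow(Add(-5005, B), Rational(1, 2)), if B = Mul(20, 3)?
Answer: Mul(I, Pow(4945, Rational(1, 2))) ≈ Mul(70.321, I)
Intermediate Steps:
B = 60
Pow(Add(-5005, B), Rational(1, 2)) = Pow(Add(-5005, 60), Rational(1, 2)) = Pow(-4945, Rational(1, 2)) = Mul(I, Pow(4945, Rational(1, 2)))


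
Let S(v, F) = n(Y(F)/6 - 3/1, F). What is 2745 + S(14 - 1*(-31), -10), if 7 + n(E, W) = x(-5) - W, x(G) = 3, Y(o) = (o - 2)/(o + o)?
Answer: 2751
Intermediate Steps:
Y(o) = (-2 + o)/(2*o) (Y(o) = (-2 + o)/((2*o)) = (-2 + o)*(1/(2*o)) = (-2 + o)/(2*o))
n(E, W) = -4 - W (n(E, W) = -7 + (3 - W) = -4 - W)
S(v, F) = -4 - F
2745 + S(14 - 1*(-31), -10) = 2745 + (-4 - 1*(-10)) = 2745 + (-4 + 10) = 2745 + 6 = 2751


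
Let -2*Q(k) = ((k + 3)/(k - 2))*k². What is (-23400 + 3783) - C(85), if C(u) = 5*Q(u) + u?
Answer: -45766/83 ≈ -551.40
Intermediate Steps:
Q(k) = -k²*(3 + k)/(2*(-2 + k)) (Q(k) = -(k + 3)/(k - 2)*k²/2 = -(3 + k)/(-2 + k)*k²/2 = -k²*(3 + k)/(2*(-2 + k)))
C(u) = u + 5*u²*(-3 - u)/(2*(-2 + u)) (C(u) = 5*(u²*(-3 - u)/(2*(-2 + u))) + u = 5*u²*(-3 - u)/(2*(-2 + u)) + u = u + 5*u²*(-3 - u)/(2*(-2 + u)))
(-23400 + 3783) - C(85) = (-23400 + 3783) - 85*(-4 - 13*85 - 5*85²)/(2*(-2 + 85)) = -19617 - 85*(-4 - 1105 - 5*7225)/(2*83) = -19617 - 85*(-4 - 1105 - 36125)/(2*83) = -19617 - 85*(-37234)/(2*83) = -19617 - 1*(-1582445/83) = -19617 + 1582445/83 = -45766/83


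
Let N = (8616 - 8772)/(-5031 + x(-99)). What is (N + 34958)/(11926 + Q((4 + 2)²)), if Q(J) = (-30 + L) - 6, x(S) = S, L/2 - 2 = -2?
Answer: 14944558/5082975 ≈ 2.9401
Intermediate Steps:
L = 0 (L = 4 + 2*(-2) = 4 - 4 = 0)
N = 26/855 (N = (8616 - 8772)/(-5031 - 99) = -156/(-5130) = -156*(-1/5130) = 26/855 ≈ 0.030409)
Q(J) = -36 (Q(J) = (-30 + 0) - 6 = -30 - 6 = -36)
(N + 34958)/(11926 + Q((4 + 2)²)) = (26/855 + 34958)/(11926 - 36) = (29889116/855)/11890 = (29889116/855)*(1/11890) = 14944558/5082975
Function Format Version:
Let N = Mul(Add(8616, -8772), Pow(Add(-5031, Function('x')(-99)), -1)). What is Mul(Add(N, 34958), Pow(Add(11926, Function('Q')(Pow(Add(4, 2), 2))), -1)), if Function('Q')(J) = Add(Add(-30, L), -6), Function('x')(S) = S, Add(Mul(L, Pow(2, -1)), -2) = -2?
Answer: Rational(14944558, 5082975) ≈ 2.9401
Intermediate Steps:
L = 0 (L = Add(4, Mul(2, -2)) = Add(4, -4) = 0)
N = Rational(26, 855) (N = Mul(Add(8616, -8772), Pow(Add(-5031, -99), -1)) = Mul(-156, Pow(-5130, -1)) = Mul(-156, Rational(-1, 5130)) = Rational(26, 855) ≈ 0.030409)
Function('Q')(J) = -36 (Function('Q')(J) = Add(Add(-30, 0), -6) = Add(-30, -6) = -36)
Mul(Add(N, 34958), Pow(Add(11926, Function('Q')(Pow(Add(4, 2), 2))), -1)) = Mul(Add(Rational(26, 855), 34958), Pow(Add(11926, -36), -1)) = Mul(Rational(29889116, 855), Pow(11890, -1)) = Mul(Rational(29889116, 855), Rational(1, 11890)) = Rational(14944558, 5082975)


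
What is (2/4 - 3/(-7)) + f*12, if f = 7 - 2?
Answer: 853/14 ≈ 60.929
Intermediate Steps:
f = 5
(2/4 - 3/(-7)) + f*12 = (2/4 - 3/(-7)) + 5*12 = (2*(1/4) - 3*(-1/7)) + 60 = (1/2 + 3/7) + 60 = 13/14 + 60 = 853/14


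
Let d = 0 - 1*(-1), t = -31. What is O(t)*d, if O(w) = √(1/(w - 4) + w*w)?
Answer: √1177190/35 ≈ 31.000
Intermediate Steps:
d = 1 (d = 0 + 1 = 1)
O(w) = √(w² + 1/(-4 + w)) (O(w) = √(1/(-4 + w) + w²) = √(w² + 1/(-4 + w)))
O(t)*d = √((1 + (-31)²*(-4 - 31))/(-4 - 31))*1 = √((1 + 961*(-35))/(-35))*1 = √(-(1 - 33635)/35)*1 = √(-1/35*(-33634))*1 = √(33634/35)*1 = (√1177190/35)*1 = √1177190/35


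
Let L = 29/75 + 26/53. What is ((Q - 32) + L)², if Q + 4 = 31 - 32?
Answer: 20617513744/15800625 ≈ 1304.9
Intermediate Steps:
Q = -5 (Q = -4 + (31 - 32) = -4 - 1 = -5)
L = 3487/3975 (L = 29*(1/75) + 26*(1/53) = 29/75 + 26/53 = 3487/3975 ≈ 0.87723)
((Q - 32) + L)² = ((-5 - 32) + 3487/3975)² = (-37 + 3487/3975)² = (-143588/3975)² = 20617513744/15800625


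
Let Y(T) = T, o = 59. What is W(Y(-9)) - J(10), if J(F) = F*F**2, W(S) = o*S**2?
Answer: 3779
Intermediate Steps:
W(S) = 59*S**2
J(F) = F**3
W(Y(-9)) - J(10) = 59*(-9)**2 - 1*10**3 = 59*81 - 1*1000 = 4779 - 1000 = 3779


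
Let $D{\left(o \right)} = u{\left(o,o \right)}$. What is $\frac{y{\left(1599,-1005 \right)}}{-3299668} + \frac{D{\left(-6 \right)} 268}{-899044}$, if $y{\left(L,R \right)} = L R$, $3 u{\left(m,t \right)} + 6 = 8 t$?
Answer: $\frac{365169202803}{741636679348} \approx 0.49238$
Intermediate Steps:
$u{\left(m,t \right)} = -2 + \frac{8 t}{3}$
$D{\left(o \right)} = -2 + \frac{8 o}{3}$
$\frac{y{\left(1599,-1005 \right)}}{-3299668} + \frac{D{\left(-6 \right)} 268}{-899044} = \frac{1599 \left(-1005\right)}{-3299668} + \frac{\left(-2 + \frac{8}{3} \left(-6\right)\right) 268}{-899044} = \left(-1606995\right) \left(- \frac{1}{3299668}\right) + \left(-2 - 16\right) 268 \left(- \frac{1}{899044}\right) = \frac{1606995}{3299668} + \left(-18\right) 268 \left(- \frac{1}{899044}\right) = \frac{1606995}{3299668} - - \frac{1206}{224761} = \frac{1606995}{3299668} + \frac{1206}{224761} = \frac{365169202803}{741636679348}$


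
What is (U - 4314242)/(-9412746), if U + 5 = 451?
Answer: 718966/1568791 ≈ 0.45829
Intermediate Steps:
U = 446 (U = -5 + 451 = 446)
(U - 4314242)/(-9412746) = (446 - 4314242)/(-9412746) = -4313796*(-1/9412746) = 718966/1568791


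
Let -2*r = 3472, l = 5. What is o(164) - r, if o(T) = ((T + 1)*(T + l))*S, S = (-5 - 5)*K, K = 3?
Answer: -834814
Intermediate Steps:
r = -1736 (r = -½*3472 = -1736)
S = -30 (S = (-5 - 5)*3 = -10*3 = -30)
o(T) = -30*(1 + T)*(5 + T) (o(T) = ((T + 1)*(T + 5))*(-30) = ((1 + T)*(5 + T))*(-30) = -30*(1 + T)*(5 + T))
o(164) - r = (-150 - 180*164 - 30*164²) - 1*(-1736) = (-150 - 29520 - 30*26896) + 1736 = (-150 - 29520 - 806880) + 1736 = -836550 + 1736 = -834814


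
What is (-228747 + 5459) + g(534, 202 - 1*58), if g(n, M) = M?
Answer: -223144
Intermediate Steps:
(-228747 + 5459) + g(534, 202 - 1*58) = (-228747 + 5459) + (202 - 1*58) = -223288 + (202 - 58) = -223288 + 144 = -223144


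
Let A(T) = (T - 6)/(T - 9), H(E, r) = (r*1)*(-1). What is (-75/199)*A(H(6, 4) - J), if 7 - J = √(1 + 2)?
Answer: -25275/79003 + 225*√3/79003 ≈ -0.31499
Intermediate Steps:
J = 7 - √3 (J = 7 - √(1 + 2) = 7 - √3 ≈ 5.2680)
H(E, r) = -r (H(E, r) = r*(-1) = -r)
A(T) = (-6 + T)/(-9 + T)
(-75/199)*A(H(6, 4) - J) = (-75/199)*((-6 + (-1*4 - (7 - √3)))/(-9 + (-1*4 - (7 - √3)))) = (-75*1/199)*((-6 + (-4 + (-7 + √3)))/(-9 + (-4 + (-7 + √3)))) = -75*(-6 + (-11 + √3))/(199*(-9 + (-11 + √3))) = -75*(-17 + √3)/(199*(-20 + √3))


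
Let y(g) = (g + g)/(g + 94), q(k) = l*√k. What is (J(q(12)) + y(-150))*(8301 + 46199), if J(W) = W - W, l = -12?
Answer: 2043750/7 ≈ 2.9196e+5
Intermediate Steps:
q(k) = -12*√k
y(g) = 2*g/(94 + g) (y(g) = (2*g)/(94 + g) = 2*g/(94 + g))
J(W) = 0
(J(q(12)) + y(-150))*(8301 + 46199) = (0 + 2*(-150)/(94 - 150))*(8301 + 46199) = (0 + 2*(-150)/(-56))*54500 = (0 + 2*(-150)*(-1/56))*54500 = (0 + 75/14)*54500 = (75/14)*54500 = 2043750/7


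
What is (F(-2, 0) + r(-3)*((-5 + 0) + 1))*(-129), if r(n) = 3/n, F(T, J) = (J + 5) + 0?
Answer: -1161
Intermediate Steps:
F(T, J) = 5 + J (F(T, J) = (5 + J) + 0 = 5 + J)
(F(-2, 0) + r(-3)*((-5 + 0) + 1))*(-129) = ((5 + 0) + (3/(-3))*((-5 + 0) + 1))*(-129) = (5 + (3*(-1/3))*(-5 + 1))*(-129) = (5 - 1*(-4))*(-129) = (5 + 4)*(-129) = 9*(-129) = -1161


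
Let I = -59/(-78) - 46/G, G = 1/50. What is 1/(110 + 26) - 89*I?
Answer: 1085371771/5304 ≈ 2.0463e+5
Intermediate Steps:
G = 1/50 ≈ 0.020000
I = -179341/78 (I = -59/(-78) - 46/1/50 = -59*(-1/78) - 46*50 = 59/78 - 2300 = -179341/78 ≈ -2299.2)
1/(110 + 26) - 89*I = 1/(110 + 26) - 89*(-179341/78) = 1/136 + 15961349/78 = 1085371771/5304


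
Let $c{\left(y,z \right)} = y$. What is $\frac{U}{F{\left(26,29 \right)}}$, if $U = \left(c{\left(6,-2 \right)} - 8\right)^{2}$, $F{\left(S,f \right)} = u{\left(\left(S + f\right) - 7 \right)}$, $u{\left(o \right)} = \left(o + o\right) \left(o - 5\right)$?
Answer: $\frac{1}{1032} \approx 0.00096899$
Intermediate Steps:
$u{\left(o \right)} = 2 o \left(-5 + o\right)$
$F{\left(S,f \right)} = 2 \left(-12 + S + f\right) \left(-7 + S + f\right)$ ($F{\left(S,f \right)} = 2 \left(\left(S + f\right) - 7\right) \left(-5 - \left(7 - S - f\right)\right) = 2 \left(-7 + S + f\right) \left(-5 + \left(-7 + S + f\right)\right) = 2 \left(-7 + S + f\right) \left(-12 + S + f\right) = 2 \left(-12 + S + f\right) \left(-7 + S + f\right)$)
$U = 4$ ($U = \left(6 - 8\right)^{2} = \left(-2\right)^{2} = 4$)
$\frac{U}{F{\left(26,29 \right)}} = \frac{4}{2 \left(-12 + 26 + 29\right) \left(-7 + 26 + 29\right)} = \frac{4}{2 \cdot 43 \cdot 48} = \frac{4}{4128} = 4 \cdot \frac{1}{4128} = \frac{1}{1032}$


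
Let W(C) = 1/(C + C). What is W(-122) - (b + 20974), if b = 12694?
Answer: -8214993/244 ≈ -33668.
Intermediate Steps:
W(C) = 1/(2*C)
W(-122) - (b + 20974) = (½)/(-122) - (12694 + 20974) = (½)*(-1/122) - 1*33668 = -1/244 - 33668 = -8214993/244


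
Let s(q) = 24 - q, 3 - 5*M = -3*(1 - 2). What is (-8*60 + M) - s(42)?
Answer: -462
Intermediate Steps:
M = 0 (M = ⅗ - (-3)*(1 - 2)/5 = ⅗ - (-3)*(-1)/5 = ⅗ - ⅕*3 = ⅗ - ⅗ = 0)
(-8*60 + M) - s(42) = (-8*60 + 0) - (24 - 1*42) = (-480 + 0) - (24 - 42) = -480 - 1*(-18) = -480 + 18 = -462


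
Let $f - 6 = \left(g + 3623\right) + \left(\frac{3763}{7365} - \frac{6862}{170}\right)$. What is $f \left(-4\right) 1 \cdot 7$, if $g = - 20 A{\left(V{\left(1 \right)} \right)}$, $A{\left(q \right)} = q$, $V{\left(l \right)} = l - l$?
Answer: $- \frac{12582613484}{125205} \approx -1.005 \cdot 10^{5}$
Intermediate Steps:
$V{\left(l \right)} = 0$
$g = 0$ ($g = \left(-20\right) 0 = 0$)
$f = \frac{449379053}{125205}$ ($f = 6 + \left(\left(0 + 3623\right) + \left(\frac{3763}{7365} - \frac{6862}{170}\right)\right) = 6 + \left(3623 + \left(3763 \cdot \frac{1}{7365} - \frac{3431}{85}\right)\right) = 6 + \left(3623 + \left(\frac{3763}{7365} - \frac{3431}{85}\right)\right) = 6 + \left(3623 - \frac{4989892}{125205}\right) = 6 + \frac{448627823}{125205} = \frac{449379053}{125205} \approx 3589.1$)
$f \left(-4\right) 1 \cdot 7 = \frac{449379053 \left(-4\right) 1 \cdot 7}{125205} = \frac{449379053 \left(\left(-4\right) 7\right)}{125205} = \frac{449379053}{125205} \left(-28\right) = - \frac{12582613484}{125205}$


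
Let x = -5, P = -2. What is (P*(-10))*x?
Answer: -100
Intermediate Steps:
(P*(-10))*x = -2*(-10)*(-5) = 20*(-5) = -100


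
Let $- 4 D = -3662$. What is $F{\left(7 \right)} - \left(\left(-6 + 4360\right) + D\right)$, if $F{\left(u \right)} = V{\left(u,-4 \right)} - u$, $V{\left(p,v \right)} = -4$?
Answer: $- \frac{10561}{2} \approx -5280.5$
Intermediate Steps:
$D = \frac{1831}{2}$ ($D = \left(- \frac{1}{4}\right) \left(-3662\right) = \frac{1831}{2} \approx 915.5$)
$F{\left(u \right)} = -4 - u$
$F{\left(7 \right)} - \left(\left(-6 + 4360\right) + D\right) = \left(-4 - 7\right) - \left(\left(-6 + 4360\right) + \frac{1831}{2}\right) = \left(-4 - 7\right) - \left(4354 + \frac{1831}{2}\right) = -11 - \frac{10539}{2} = - \frac{10561}{2}$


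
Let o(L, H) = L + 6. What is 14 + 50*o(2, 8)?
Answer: 414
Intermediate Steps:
o(L, H) = 6 + L
14 + 50*o(2, 8) = 14 + 50*(6 + 2) = 14 + 50*8 = 14 + 400 = 414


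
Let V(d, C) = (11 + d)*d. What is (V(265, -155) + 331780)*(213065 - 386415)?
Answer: -70192882000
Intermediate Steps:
V(d, C) = d*(11 + d)
(V(265, -155) + 331780)*(213065 - 386415) = (265*(11 + 265) + 331780)*(213065 - 386415) = (265*276 + 331780)*(-173350) = (73140 + 331780)*(-173350) = 404920*(-173350) = -70192882000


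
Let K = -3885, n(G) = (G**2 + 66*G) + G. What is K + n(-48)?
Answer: -4797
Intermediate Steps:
n(G) = G**2 + 67*G
K + n(-48) = -3885 - 48*(67 - 48) = -3885 - 48*19 = -3885 - 912 = -4797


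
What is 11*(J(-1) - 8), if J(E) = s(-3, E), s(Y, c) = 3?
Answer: -55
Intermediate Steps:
J(E) = 3
11*(J(-1) - 8) = 11*(3 - 8) = 11*(-5) = -55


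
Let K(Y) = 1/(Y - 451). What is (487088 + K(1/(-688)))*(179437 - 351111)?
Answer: -25946473208403456/310289 ≈ -8.3620e+10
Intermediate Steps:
K(Y) = 1/(-451 + Y)
(487088 + K(1/(-688)))*(179437 - 351111) = (487088 + 1/(-451 + 1/(-688)))*(179437 - 351111) = (487088 + 1/(-451 - 1/688))*(-171674) = (487088 + 1/(-310289/688))*(-171674) = (487088 - 688/310289)*(-171674) = (151138047744/310289)*(-171674) = -25946473208403456/310289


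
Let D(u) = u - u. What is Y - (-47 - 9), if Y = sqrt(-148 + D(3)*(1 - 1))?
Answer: 56 + 2*I*sqrt(37) ≈ 56.0 + 12.166*I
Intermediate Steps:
D(u) = 0
Y = 2*I*sqrt(37) (Y = sqrt(-148 + 0*(1 - 1)) = sqrt(-148 + 0*0) = sqrt(-148 + 0) = sqrt(-148) = 2*I*sqrt(37) ≈ 12.166*I)
Y - (-47 - 9) = 2*I*sqrt(37) - (-47 - 9) = 2*I*sqrt(37) - 1*(-56) = 2*I*sqrt(37) + 56 = 56 + 2*I*sqrt(37)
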